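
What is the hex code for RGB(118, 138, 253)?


R = 118 → 76 (hex)
G = 138 → 8A (hex)
B = 253 → FD (hex)
Hex = #768AFD


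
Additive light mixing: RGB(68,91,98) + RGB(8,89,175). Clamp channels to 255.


Additive: each channel = min(255, C₁+C₂)
R: 68+8 = 76 → 76
G: 91+89 = 180 → 180
B: 98+175 = 273 → 255
= RGB(76, 180, 255)


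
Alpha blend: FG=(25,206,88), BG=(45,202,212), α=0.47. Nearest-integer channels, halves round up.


C = α×F + (1-α)×B, with 1-α = 0.53
R: 0.47×25 + 0.53×45 = 11.75 + 23.85 = 35.60 → 36
G: 0.47×206 + 0.53×202 = 96.82 + 107.06 = 203.88 → 204
B: 0.47×88 + 0.53×212 = 41.36 + 112.36 = 153.72 → 154
= RGB(36, 204, 154)


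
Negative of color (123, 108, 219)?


Invert: (255-R, 255-G, 255-B)
R: 255-123 = 132
G: 255-108 = 147
B: 255-219 = 36
= RGB(132, 147, 36)


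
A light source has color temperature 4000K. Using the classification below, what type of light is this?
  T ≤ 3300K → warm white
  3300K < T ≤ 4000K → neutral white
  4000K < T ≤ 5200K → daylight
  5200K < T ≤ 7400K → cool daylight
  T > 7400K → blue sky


Temperature: 4000K
3300K < 4000K ≤ 4000K → neutral white
Classification: neutral white


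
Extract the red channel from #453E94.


Color: #453E94
R = 45 = 69
G = 3E = 62
B = 94 = 148
Red = 69


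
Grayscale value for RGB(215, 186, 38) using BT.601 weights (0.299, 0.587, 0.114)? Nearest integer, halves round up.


Gray = 0.299×R + 0.587×G + 0.114×B
Gray = 0.299×215 + 0.587×186 + 0.114×38
Gray = 64.285 + 109.182 + 4.332
Gray = 177.799 → round half up → 178
Gray = 178


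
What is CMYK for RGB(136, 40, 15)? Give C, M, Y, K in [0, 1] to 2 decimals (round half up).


R'=136/255≈0.5333, G'=40/255≈0.1569, B'=15/255≈0.0588
K = 1 - max(R',G',B') = 1 - 136/255 = 119/255 = 0.46666… → 0.47
(1-R'-K)/(1-K) simplifies to (max-R)/max with max = 136:
C = (136-136)/136 = 0/136 = 0 → 0.00
M = (136-40)/136 = 96/136 = 0.70588… → 0.71
Y = (136-15)/136 = 121/136 = 0.88970… → 0.89
= CMYK(0.00, 0.71, 0.89, 0.47)


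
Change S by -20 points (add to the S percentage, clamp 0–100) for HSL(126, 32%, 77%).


Original S = 32%
Adjustment = -20 percentage points
New S = 32 + (-20) = 12
Clamp to [0, 100] → 12
= HSL(126°, 12%, 77%)


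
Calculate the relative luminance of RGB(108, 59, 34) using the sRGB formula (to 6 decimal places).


Linearize each channel (sRGB transfer function): c = v/255; c_lin = c/12.92 if c ≤ 0.04045, else ((c+0.055)/1.055)^2.4
  R: 108/255 ≈ 0.423529 > 0.04045 → ((0.423529+0.055)/1.055)^2.4 ≈ 0.149960
  G: 59/255 ≈ 0.231373 > 0.04045 → ((0.231373+0.055)/1.055)^2.4 ≈ 0.043735
  B: 34/255 ≈ 0.133333 > 0.04045 → ((0.133333+0.055)/1.055)^2.4 ≈ 0.015996
R_lin = 0.149960, G_lin = 0.043735, B_lin = 0.015996
L = 0.2126×R + 0.7152×G + 0.0722×B
L = 0.2126×0.149960 + 0.7152×0.043735 + 0.0722×0.015996
L ≈ 0.064316


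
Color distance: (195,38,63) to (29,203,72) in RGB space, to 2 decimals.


d = √[(R₁-R₂)² + (G₁-G₂)² + (B₁-B₂)²]
d = √[(195-29)² + (38-203)² + (63-72)²]
d = √[27556 + 27225 + 81]
d = √54862
d ≈ 234.23


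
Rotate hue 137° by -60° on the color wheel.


New hue = (H + rotation) mod 360
New hue = (137 -60) mod 360
= 77 mod 360
= 77°


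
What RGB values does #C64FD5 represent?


C6 → 198 (R)
4F → 79 (G)
D5 → 213 (B)
= RGB(198, 79, 213)


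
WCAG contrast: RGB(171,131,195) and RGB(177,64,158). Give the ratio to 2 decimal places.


Linearize each sRGB channel c=v/255: c/12.92 if c ≤ 0.04045 else ((c+0.055)/1.055)^2.4
L = 0.2126×R_lin + 0.7152×G_lin + 0.0722×B_lin
Color 1 (171,131,195):
  R=171: 171/255≈0.6706 > 0.04045 → ((0.6706+0.055)/1.055)^2.4 ≈ 0.40724
  G=131: 131/255≈0.5137 > 0.04045 → ((0.5137+0.055)/1.055)^2.4 ≈ 0.22697
  B=195: 195/255≈0.7647 > 0.04045 → ((0.7647+0.055)/1.055)^2.4 ≈ 0.54572
  L1 = 0.2126×0.40724 + 0.7152×0.22697 + 0.0722×0.54572 ≈ 0.28831
Color 2 (177,64,158):
  R=177: 177/255≈0.6941 > 0.04045 → ((0.6941+0.055)/1.055)^2.4 ≈ 0.43966
  G=64: 64/255≈0.2510 > 0.04045 → ((0.2510+0.055)/1.055)^2.4 ≈ 0.05127
  B=158: 158/255≈0.6196 > 0.04045 → ((0.6196+0.055)/1.055)^2.4 ≈ 0.34191
  L2 = 0.2126×0.43966 + 0.7152×0.05127 + 0.0722×0.34191 ≈ 0.15483
Lighter = 0.28831, Darker = 0.15483
Ratio = (L_lighter + 0.05) / (L_darker + 0.05)
Ratio = (0.28831 + 0.05) / (0.15483 + 0.05) = 0.33831 / 0.20483 ≈ 1.6517
Ratio ≈ 1.65:1


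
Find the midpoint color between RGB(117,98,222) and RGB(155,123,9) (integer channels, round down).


Midpoint: each channel = ⌊(C₁+C₂)/2⌋
R: ⌊(117+155)/2⌋ = 136
G: ⌊(98+123)/2⌋ = 110
B: ⌊(222+9)/2⌋ = 115
= RGB(136, 110, 115)


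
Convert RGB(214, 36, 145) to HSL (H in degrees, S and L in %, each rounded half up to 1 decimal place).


Normalize: R'=214/255≈0.8392, G'=36/255≈0.1412, B'=145/255≈0.5686
Max=214/255, Min=36/255, Δ=Max-Min=178/255
L = (Max+Min)/2 = (214+36)/510 = 250/510 = 0.49019… → L = 49.0%
L ≤ 0.5 → S = Δ/(Max+Min) = 178/(214+36) = 178/250 = 0.712 → S = 71.2%
(the 1/255 factors cancel in S and H, so raw channel differences can be used)
Max is R' → H = 60 × (((G-B)/Δ) mod 6) = 60 × (((36-145)/178) mod 6)
  (-109)/178 = -0.6123…; negative, so add 6 → 5.3876…
  H = 60 × 5.3876… = 323.258…° → H = 323.3°
= HSL(323.3°, 71.2%, 49.0%)


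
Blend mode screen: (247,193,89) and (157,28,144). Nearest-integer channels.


Screen: C = 255 - (255-A)×(255-B)/255, rounded to nearest integer
R: 255 - (255-247)×(255-157)/255 = 255 - 784/255 ≈ 255 - 3.075 = 251.925 → 252
G: 255 - (255-193)×(255-28)/255 = 255 - 14074/255 ≈ 255 - 55.192 = 199.808 → 200
B: 255 - (255-89)×(255-144)/255 = 255 - 18426/255 ≈ 255 - 72.259 = 182.741 → 183
= RGB(252, 200, 183)


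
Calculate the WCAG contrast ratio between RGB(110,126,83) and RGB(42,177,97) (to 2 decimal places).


Linearize each sRGB channel c=v/255: c/12.92 if c ≤ 0.04045 else ((c+0.055)/1.055)^2.4
L = 0.2126×R_lin + 0.7152×G_lin + 0.0722×B_lin
Color 1 (110,126,83):
  R=110: 110/255≈0.4314 > 0.04045 → ((0.4314+0.055)/1.055)^2.4 ≈ 0.15593
  G=126: 126/255≈0.4941 > 0.04045 → ((0.4941+0.055)/1.055)^2.4 ≈ 0.20864
  B=83: 83/255≈0.3255 > 0.04045 → ((0.3255+0.055)/1.055)^2.4 ≈ 0.08650
  L1 = 0.2126×0.15593 + 0.7152×0.20864 + 0.0722×0.08650 ≈ 0.18861
Color 2 (42,177,97):
  R=42: 42/255≈0.1647 > 0.04045 → ((0.1647+0.055)/1.055)^2.4 ≈ 0.02315
  G=177: 177/255≈0.6941 > 0.04045 → ((0.6941+0.055)/1.055)^2.4 ≈ 0.43966
  B=97: 97/255≈0.3804 > 0.04045 → ((0.3804+0.055)/1.055)^2.4 ≈ 0.11954
  L2 = 0.2126×0.02315 + 0.7152×0.43966 + 0.0722×0.11954 ≈ 0.32800
Lighter = 0.32800, Darker = 0.18861
Ratio = (L_lighter + 0.05) / (L_darker + 0.05)
Ratio = (0.32800 + 0.05) / (0.18861 + 0.05) = 0.37800 / 0.23861 ≈ 1.5841
Ratio ≈ 1.58:1


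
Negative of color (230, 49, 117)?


Invert: (255-R, 255-G, 255-B)
R: 255-230 = 25
G: 255-49 = 206
B: 255-117 = 138
= RGB(25, 206, 138)


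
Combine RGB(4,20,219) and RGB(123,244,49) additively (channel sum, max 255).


Additive: each channel = min(255, C₁+C₂)
R: 4+123 = 127 → 127
G: 20+244 = 264 → 255
B: 219+49 = 268 → 255
= RGB(127, 255, 255)


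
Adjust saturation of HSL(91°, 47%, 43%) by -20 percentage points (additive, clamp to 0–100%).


Original S = 47%
Adjustment = -20 percentage points
New S = 47 + (-20) = 27
Clamp to [0, 100] → 27
= HSL(91°, 27%, 43%)


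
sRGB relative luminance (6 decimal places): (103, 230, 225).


Linearize each channel (sRGB transfer function): c = v/255; c_lin = c/12.92 if c ≤ 0.04045, else ((c+0.055)/1.055)^2.4
  R: 103/255 ≈ 0.403922 > 0.04045 → ((0.403922+0.055)/1.055)^2.4 ≈ 0.135633
  G: 230/255 ≈ 0.901961 > 0.04045 → ((0.901961+0.055)/1.055)^2.4 ≈ 0.791298
  B: 225/255 ≈ 0.882353 > 0.04045 → ((0.882353+0.055)/1.055)^2.4 ≈ 0.752942
R_lin = 0.135633, G_lin = 0.791298, B_lin = 0.752942
L = 0.2126×R + 0.7152×G + 0.0722×B
L = 0.2126×0.135633 + 0.7152×0.791298 + 0.0722×0.752942
L ≈ 0.649134


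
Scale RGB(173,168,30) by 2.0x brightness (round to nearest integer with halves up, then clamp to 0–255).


Multiply each channel by 2.0, round half up, clamp to [0, 255]
R: 173×2.0 = 346 → clamp → 255
G: 168×2.0 = 336 → clamp → 255
B: 30×2.0 = 60
= RGB(255, 255, 60)


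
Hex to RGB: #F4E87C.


F4 → 244 (R)
E8 → 232 (G)
7C → 124 (B)
= RGB(244, 232, 124)


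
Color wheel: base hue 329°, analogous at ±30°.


Base hue: 329°
Left analog: (329 - 30) mod 360 = 299°
Right analog: (329 + 30) mod 360 = 359°
Analogous hues = 299° and 359°


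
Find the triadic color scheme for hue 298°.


Triadic: equally spaced at 120° intervals
H1 = 298°
H2 = (298 + 120) mod 360 = 58°
H3 = (298 + 240) mod 360 = 178°
Triadic = 298°, 58°, 178°


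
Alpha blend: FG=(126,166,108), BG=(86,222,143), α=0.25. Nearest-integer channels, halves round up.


C = α×F + (1-α)×B, with 1-α = 0.75
R: 0.25×126 + 0.75×86 = 31.50 + 64.50 = 96.00 → 96
G: 0.25×166 + 0.75×222 = 41.50 + 166.50 = 208.00 → 208
B: 0.25×108 + 0.75×143 = 27.00 + 107.25 = 134.25 → 134
= RGB(96, 208, 134)


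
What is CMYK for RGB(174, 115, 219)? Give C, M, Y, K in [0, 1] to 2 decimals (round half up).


R'=174/255≈0.6824, G'=115/255≈0.4510, B'=219/255≈0.8588
K = 1 - max(R',G',B') = 1 - 219/255 = 36/255 = 0.14117… → 0.14
(1-R'-K)/(1-K) simplifies to (max-R)/max with max = 219:
C = (219-174)/219 = 45/219 = 0.20547… → 0.21
M = (219-115)/219 = 104/219 = 0.47488… → 0.47
Y = (219-219)/219 = 0/219 = 0 → 0.00
= CMYK(0.21, 0.47, 0.00, 0.14)


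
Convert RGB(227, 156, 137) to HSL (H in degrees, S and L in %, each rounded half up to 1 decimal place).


Normalize: R'=227/255≈0.8902, G'=156/255≈0.6118, B'=137/255≈0.5373
Max=227/255, Min=137/255, Δ=Max-Min=90/255
L = (Max+Min)/2 = (227+137)/510 = 364/510 = 0.71372… → L = 71.4%
L > 0.5 → S = Δ/(2-Max-Min) = 90/(510-227-137) = 90/146 = 0.61643… → S = 61.6%
(the 1/255 factors cancel in S and H, so raw channel differences can be used)
Max is R' → H = 60 × (((G-B)/Δ) mod 6) = 60 × (((156-137)/90) mod 6)
  19/90 = 0.2111…
  H = 60 × 0.2111… = 12.666…° → H = 12.7°
= HSL(12.7°, 61.6%, 71.4%)


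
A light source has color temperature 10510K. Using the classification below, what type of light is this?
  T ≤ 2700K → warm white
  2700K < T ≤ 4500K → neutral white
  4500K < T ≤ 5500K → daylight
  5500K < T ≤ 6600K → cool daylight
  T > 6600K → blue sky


Temperature: 10510K
10510K > 6600K → blue sky
Classification: blue sky


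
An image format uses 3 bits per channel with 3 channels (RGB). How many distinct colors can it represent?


Total bits = 3 bits/channel × 3 channels = 9 bits
Distinct colors = 2^9
= 512 colors


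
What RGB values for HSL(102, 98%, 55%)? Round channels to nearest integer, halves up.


H=102°, S=0.98, L=0.55
C = (1-|2L-1|)×S = (1-|0.10|)×0.98 = 0.882
H' = H/60 = 102/60 ≈ 1.7000; X = C×(1-|H' mod 2 - 1|) = 0.2646
m = L - C/2 = 0.55 - 0.441 = 0.109
Sector ⌊H'⌋ = 1 → (R',G',B') = (0.2646, 0.882, 0.0)
RGB = ((R'+m)×255, (G'+m)×255, (B'+m)×255) = (95.268, 252.705, 27.795)
Round half up → RGB(95, 253, 28)


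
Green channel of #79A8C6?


Color: #79A8C6
R = 79 = 121
G = A8 = 168
B = C6 = 198
Green = 168


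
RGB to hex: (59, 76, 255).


R = 59 → 3B (hex)
G = 76 → 4C (hex)
B = 255 → FF (hex)
Hex = #3B4CFF


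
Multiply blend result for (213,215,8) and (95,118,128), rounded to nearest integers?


Multiply: C = A×B/255, rounded to nearest integer
R: 213×95/255 = 20235/255 ≈ 79.353 → 79
G: 215×118/255 = 25370/255 ≈ 99.490 → 99
B: 8×128/255 = 1024/255 ≈ 4.016 → 4
= RGB(79, 99, 4)


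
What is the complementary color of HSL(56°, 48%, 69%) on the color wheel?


Complement = opposite side of color wheel = hue + 180°
H' = (56 + 180) mod 360 = 236°
S and L unchanged.
= HSL(236°, 48%, 69%)


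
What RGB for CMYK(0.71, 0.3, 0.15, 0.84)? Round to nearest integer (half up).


R = 255 × (1-C) × (1-K) = 255 × 0.29 × 0.16 = 11.832 → 12
G = 255 × (1-M) × (1-K) = 255 × 0.70 × 0.16 = 28.56 → 29
B = 255 × (1-Y) × (1-K) = 255 × 0.85 × 0.16 = 34.68 → 35
= RGB(12, 29, 35)


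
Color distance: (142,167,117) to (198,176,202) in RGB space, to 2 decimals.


d = √[(R₁-R₂)² + (G₁-G₂)² + (B₁-B₂)²]
d = √[(142-198)² + (167-176)² + (117-202)²]
d = √[3136 + 81 + 7225]
d = √10442
d ≈ 102.19


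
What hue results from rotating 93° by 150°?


New hue = (H + rotation) mod 360
New hue = (93 + 150) mod 360
= 243 mod 360
= 243°


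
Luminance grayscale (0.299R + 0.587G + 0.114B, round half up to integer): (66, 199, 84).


Gray = 0.299×R + 0.587×G + 0.114×B
Gray = 0.299×66 + 0.587×199 + 0.114×84
Gray = 19.734 + 116.813 + 9.576
Gray = 146.123 → round half up → 146
Gray = 146


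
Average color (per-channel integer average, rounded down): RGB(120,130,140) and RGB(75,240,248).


Midpoint: each channel = ⌊(C₁+C₂)/2⌋
R: ⌊(120+75)/2⌋ = 97
G: ⌊(130+240)/2⌋ = 185
B: ⌊(140+248)/2⌋ = 194
= RGB(97, 185, 194)


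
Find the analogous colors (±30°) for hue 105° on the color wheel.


Base hue: 105°
Left analog: (105 - 30) mod 360 = 75°
Right analog: (105 + 30) mod 360 = 135°
Analogous hues = 75° and 135°


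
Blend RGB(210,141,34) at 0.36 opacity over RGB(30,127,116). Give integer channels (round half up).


C = α×F + (1-α)×B, with 1-α = 0.64
R: 0.36×210 + 0.64×30 = 75.60 + 19.20 = 94.80 → 95
G: 0.36×141 + 0.64×127 = 50.76 + 81.28 = 132.04 → 132
B: 0.36×34 + 0.64×116 = 12.24 + 74.24 = 86.48 → 86
= RGB(95, 132, 86)


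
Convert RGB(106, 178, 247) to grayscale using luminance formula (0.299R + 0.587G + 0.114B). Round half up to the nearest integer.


Gray = 0.299×R + 0.587×G + 0.114×B
Gray = 0.299×106 + 0.587×178 + 0.114×247
Gray = 31.694 + 104.486 + 28.158
Gray = 164.338 → round half up → 164
Gray = 164


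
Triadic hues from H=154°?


Triadic: equally spaced at 120° intervals
H1 = 154°
H2 = (154 + 120) mod 360 = 274°
H3 = (154 + 240) mod 360 = 34°
Triadic = 154°, 274°, 34°


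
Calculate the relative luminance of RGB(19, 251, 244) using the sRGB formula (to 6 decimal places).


Linearize each channel (sRGB transfer function): c = v/255; c_lin = c/12.92 if c ≤ 0.04045, else ((c+0.055)/1.055)^2.4
  R: 19/255 ≈ 0.074510 > 0.04045 → ((0.074510+0.055)/1.055)^2.4 ≈ 0.006512
  G: 251/255 ≈ 0.984314 > 0.04045 → ((0.984314+0.055)/1.055)^2.4 ≈ 0.964686
  B: 244/255 ≈ 0.956863 > 0.04045 → ((0.956863+0.055)/1.055)^2.4 ≈ 0.904661
R_lin = 0.006512, G_lin = 0.964686, B_lin = 0.904661
L = 0.2126×R + 0.7152×G + 0.0722×B
L = 0.2126×0.006512 + 0.7152×0.964686 + 0.0722×0.904661
L ≈ 0.756645


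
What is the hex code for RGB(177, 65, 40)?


R = 177 → B1 (hex)
G = 65 → 41 (hex)
B = 40 → 28 (hex)
Hex = #B14128


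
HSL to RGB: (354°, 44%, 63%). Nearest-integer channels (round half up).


H=354°, S=0.44, L=0.63
C = (1-|2L-1|)×S = (1-|0.26|)×0.44 = 0.3256
H' = H/60 = 354/60 ≈ 5.9000; X = C×(1-|H' mod 2 - 1|) = 0.03256
m = L - C/2 = 0.63 - 0.1628 = 0.4672
Sector ⌊H'⌋ = 5 → (R',G',B') = (0.3256, 0.0, 0.03256)
RGB = ((R'+m)×255, (G'+m)×255, (B'+m)×255) = (202.164, 119.136, 127.4388)
Round half up → RGB(202, 119, 127)


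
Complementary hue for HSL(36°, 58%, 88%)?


Complement = opposite side of color wheel = hue + 180°
H' = (36 + 180) mod 360 = 216°
S and L unchanged.
= HSL(216°, 58%, 88%)


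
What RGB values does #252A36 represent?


25 → 37 (R)
2A → 42 (G)
36 → 54 (B)
= RGB(37, 42, 54)


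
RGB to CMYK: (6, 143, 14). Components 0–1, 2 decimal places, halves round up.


R'=6/255≈0.0235, G'=143/255≈0.5608, B'=14/255≈0.0549
K = 1 - max(R',G',B') = 1 - 143/255 = 112/255 = 0.43921… → 0.44
(1-R'-K)/(1-K) simplifies to (max-R)/max with max = 143:
C = (143-6)/143 = 137/143 = 0.95804… → 0.96
M = (143-143)/143 = 0/143 = 0 → 0.00
Y = (143-14)/143 = 129/143 = 0.90209… → 0.90
= CMYK(0.96, 0.00, 0.90, 0.44)


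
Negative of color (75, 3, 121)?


Invert: (255-R, 255-G, 255-B)
R: 255-75 = 180
G: 255-3 = 252
B: 255-121 = 134
= RGB(180, 252, 134)


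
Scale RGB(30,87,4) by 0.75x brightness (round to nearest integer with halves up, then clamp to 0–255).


Multiply each channel by 0.75, round half up, clamp to [0, 255]
R: 30×0.75 = 22.5 → round → 23
G: 87×0.75 = 65.25 → round → 65
B: 4×0.75 = 3
= RGB(23, 65, 3)


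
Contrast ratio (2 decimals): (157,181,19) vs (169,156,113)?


Linearize each sRGB channel c=v/255: c/12.92 if c ≤ 0.04045 else ((c+0.055)/1.055)^2.4
L = 0.2126×R_lin + 0.7152×G_lin + 0.0722×B_lin
Color 1 (157,181,19):
  R=157: 157/255≈0.6157 > 0.04045 → ((0.6157+0.055)/1.055)^2.4 ≈ 0.33716
  G=181: 181/255≈0.7098 > 0.04045 → ((0.7098+0.055)/1.055)^2.4 ≈ 0.46208
  B=19: 19/255≈0.0745 > 0.04045 → ((0.0745+0.055)/1.055)^2.4 ≈ 0.00651
  L1 = 0.2126×0.33716 + 0.7152×0.46208 + 0.0722×0.00651 ≈ 0.40263
Color 2 (169,156,113):
  R=169: 169/255≈0.6627 > 0.04045 → ((0.6627+0.055)/1.055)^2.4 ≈ 0.39676
  G=156: 156/255≈0.6118 > 0.04045 → ((0.6118+0.055)/1.055)^2.4 ≈ 0.33245
  B=113: 113/255≈0.4431 > 0.04045 → ((0.4431+0.055)/1.055)^2.4 ≈ 0.16513
  L2 = 0.2126×0.39676 + 0.7152×0.33245 + 0.0722×0.16513 ≈ 0.33404
Lighter = 0.40263, Darker = 0.33404
Ratio = (L_lighter + 0.05) / (L_darker + 0.05)
Ratio = (0.40263 + 0.05) / (0.33404 + 0.05) = 0.45263 / 0.38404 ≈ 1.1786
Ratio ≈ 1.18:1


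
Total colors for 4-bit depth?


Colors = 2^bits = 2^4
= 16 colors


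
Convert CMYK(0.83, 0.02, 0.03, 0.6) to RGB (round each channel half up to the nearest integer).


R = 255 × (1-C) × (1-K) = 255 × 0.17 × 0.40 = 17.34 → 17
G = 255 × (1-M) × (1-K) = 255 × 0.98 × 0.40 = 99.96 → 100
B = 255 × (1-Y) × (1-K) = 255 × 0.97 × 0.40 = 98.94 → 99
= RGB(17, 100, 99)


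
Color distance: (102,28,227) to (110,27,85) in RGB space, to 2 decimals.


d = √[(R₁-R₂)² + (G₁-G₂)² + (B₁-B₂)²]
d = √[(102-110)² + (28-27)² + (227-85)²]
d = √[64 + 1 + 20164]
d = √20229
d ≈ 142.23


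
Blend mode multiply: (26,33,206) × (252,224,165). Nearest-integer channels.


Multiply: C = A×B/255, rounded to nearest integer
R: 26×252/255 = 6552/255 ≈ 25.694 → 26
G: 33×224/255 = 7392/255 ≈ 28.988 → 29
B: 206×165/255 = 33990/255 ≈ 133.294 → 133
= RGB(26, 29, 133)


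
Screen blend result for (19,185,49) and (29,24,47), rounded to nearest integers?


Screen: C = 255 - (255-A)×(255-B)/255, rounded to nearest integer
R: 255 - (255-19)×(255-29)/255 = 255 - 53336/255 ≈ 255 - 209.161 = 45.839 → 46
G: 255 - (255-185)×(255-24)/255 = 255 - 16170/255 ≈ 255 - 63.412 = 191.588 → 192
B: 255 - (255-49)×(255-47)/255 = 255 - 42848/255 ≈ 255 - 168.031 = 86.969 → 87
= RGB(46, 192, 87)


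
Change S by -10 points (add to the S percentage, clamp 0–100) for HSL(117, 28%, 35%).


Original S = 28%
Adjustment = -10 percentage points
New S = 28 + (-10) = 18
Clamp to [0, 100] → 18
= HSL(117°, 18%, 35%)


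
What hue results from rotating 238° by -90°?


New hue = (H + rotation) mod 360
New hue = (238 -90) mod 360
= 148 mod 360
= 148°


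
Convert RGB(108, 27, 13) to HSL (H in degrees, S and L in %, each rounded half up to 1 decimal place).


Normalize: R'=108/255≈0.4235, G'=27/255≈0.1059, B'=13/255≈0.0510
Max=108/255, Min=13/255, Δ=Max-Min=95/255
L = (Max+Min)/2 = (108+13)/510 = 121/510 = 0.23725… → L = 23.7%
L ≤ 0.5 → S = Δ/(Max+Min) = 95/(108+13) = 95/121 = 0.78512… → S = 78.5%
(the 1/255 factors cancel in S and H, so raw channel differences can be used)
Max is R' → H = 60 × (((G-B)/Δ) mod 6) = 60 × (((27-13)/95) mod 6)
  14/95 = 0.1473…
  H = 60 × 0.1473… = 8.842…° → H = 8.8°
= HSL(8.8°, 78.5%, 23.7%)


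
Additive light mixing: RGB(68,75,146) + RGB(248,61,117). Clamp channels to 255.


Additive: each channel = min(255, C₁+C₂)
R: 68+248 = 316 → 255
G: 75+61 = 136 → 136
B: 146+117 = 263 → 255
= RGB(255, 136, 255)


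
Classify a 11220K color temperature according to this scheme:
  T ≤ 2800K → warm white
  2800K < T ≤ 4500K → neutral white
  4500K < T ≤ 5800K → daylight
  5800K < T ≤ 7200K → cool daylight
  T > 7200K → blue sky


Temperature: 11220K
11220K > 7200K → blue sky
Classification: blue sky


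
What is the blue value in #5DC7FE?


Color: #5DC7FE
R = 5D = 93
G = C7 = 199
B = FE = 254
Blue = 254


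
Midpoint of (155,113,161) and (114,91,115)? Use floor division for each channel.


Midpoint: each channel = ⌊(C₁+C₂)/2⌋
R: ⌊(155+114)/2⌋ = 134
G: ⌊(113+91)/2⌋ = 102
B: ⌊(161+115)/2⌋ = 138
= RGB(134, 102, 138)


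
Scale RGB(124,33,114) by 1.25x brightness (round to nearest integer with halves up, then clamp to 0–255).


Multiply each channel by 1.25, round half up, clamp to [0, 255]
R: 124×1.25 = 155
G: 33×1.25 = 41.25 → round → 41
B: 114×1.25 = 142.5 → round → 143
= RGB(155, 41, 143)


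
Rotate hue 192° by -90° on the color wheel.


New hue = (H + rotation) mod 360
New hue = (192 -90) mod 360
= 102 mod 360
= 102°


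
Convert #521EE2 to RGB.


52 → 82 (R)
1E → 30 (G)
E2 → 226 (B)
= RGB(82, 30, 226)


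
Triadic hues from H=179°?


Triadic: equally spaced at 120° intervals
H1 = 179°
H2 = (179 + 120) mod 360 = 299°
H3 = (179 + 240) mod 360 = 59°
Triadic = 179°, 299°, 59°


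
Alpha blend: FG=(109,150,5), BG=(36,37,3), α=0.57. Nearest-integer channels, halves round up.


C = α×F + (1-α)×B, with 1-α = 0.43
R: 0.57×109 + 0.43×36 = 62.13 + 15.48 = 77.61 → 78
G: 0.57×150 + 0.43×37 = 85.50 + 15.91 = 101.41 → 101
B: 0.57×5 + 0.43×3 = 2.85 + 1.29 = 4.14 → 4
= RGB(78, 101, 4)


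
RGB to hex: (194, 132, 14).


R = 194 → C2 (hex)
G = 132 → 84 (hex)
B = 14 → 0E (hex)
Hex = #C2840E


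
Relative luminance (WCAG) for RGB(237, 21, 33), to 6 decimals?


Linearize each channel (sRGB transfer function): c = v/255; c_lin = c/12.92 if c ≤ 0.04045, else ((c+0.055)/1.055)^2.4
  R: 237/255 ≈ 0.929412 > 0.04045 → ((0.929412+0.055)/1.055)^2.4 ≈ 0.846873
  G: 21/255 ≈ 0.082353 > 0.04045 → ((0.082353+0.055)/1.055)^2.4 ≈ 0.007499
  B: 33/255 ≈ 0.129412 > 0.04045 → ((0.129412+0.055)/1.055)^2.4 ≈ 0.015209
R_lin = 0.846873, G_lin = 0.007499, B_lin = 0.015209
L = 0.2126×R + 0.7152×G + 0.0722×B
L = 0.2126×0.846873 + 0.7152×0.007499 + 0.0722×0.015209
L ≈ 0.186507


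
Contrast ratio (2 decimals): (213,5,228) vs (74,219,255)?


Linearize each sRGB channel c=v/255: c/12.92 if c ≤ 0.04045 else ((c+0.055)/1.055)^2.4
L = 0.2126×R_lin + 0.7152×G_lin + 0.0722×B_lin
Color 1 (213,5,228):
  R=213: 213/255≈0.8353 > 0.04045 → ((0.8353+0.055)/1.055)^2.4 ≈ 0.66539
  G=5: 5/255≈0.0196 ≤ 0.04045 → 0.0196/12.92 ≈ 0.00152
  B=228: 228/255≈0.8941 > 0.04045 → ((0.8941+0.055)/1.055)^2.4 ≈ 0.77582
  L1 = 0.2126×0.66539 + 0.7152×0.00152 + 0.0722×0.77582 ≈ 0.19856
Color 2 (74,219,255):
  R=74: 74/255≈0.2902 > 0.04045 → ((0.2902+0.055)/1.055)^2.4 ≈ 0.06848
  G=219: 219/255≈0.8588 > 0.04045 → ((0.8588+0.055)/1.055)^2.4 ≈ 0.70838
  B=255: 255/255≈1.0000 > 0.04045 → ((1.0000+0.055)/1.055)^2.4 ≈ 1.00000
  L2 = 0.2126×0.06848 + 0.7152×0.70838 + 0.0722×1.00000 ≈ 0.59339
Lighter = 0.59339, Darker = 0.19856
Ratio = (L_lighter + 0.05) / (L_darker + 0.05)
Ratio = (0.59339 + 0.05) / (0.19856 + 0.05) = 0.64339 / 0.24856 ≈ 2.5885
Ratio ≈ 2.59:1


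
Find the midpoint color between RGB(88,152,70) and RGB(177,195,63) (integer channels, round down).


Midpoint: each channel = ⌊(C₁+C₂)/2⌋
R: ⌊(88+177)/2⌋ = 132
G: ⌊(152+195)/2⌋ = 173
B: ⌊(70+63)/2⌋ = 66
= RGB(132, 173, 66)


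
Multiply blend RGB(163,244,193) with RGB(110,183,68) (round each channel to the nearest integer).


Multiply: C = A×B/255, rounded to nearest integer
R: 163×110/255 = 17930/255 ≈ 70.314 → 70
G: 244×183/255 = 44652/255 ≈ 175.106 → 175
B: 193×68/255 = 13124/255 ≈ 51.467 → 51
= RGB(70, 175, 51)


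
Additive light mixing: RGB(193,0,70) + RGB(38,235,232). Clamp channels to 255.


Additive: each channel = min(255, C₁+C₂)
R: 193+38 = 231 → 231
G: 0+235 = 235 → 235
B: 70+232 = 302 → 255
= RGB(231, 235, 255)


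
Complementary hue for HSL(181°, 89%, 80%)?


Complement = opposite side of color wheel = hue + 180°
H' = (181 + 180) mod 360 = 1°
S and L unchanged.
= HSL(1°, 89%, 80%)


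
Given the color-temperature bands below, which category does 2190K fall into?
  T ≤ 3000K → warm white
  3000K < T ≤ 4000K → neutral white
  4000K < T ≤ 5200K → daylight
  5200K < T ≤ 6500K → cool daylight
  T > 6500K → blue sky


Temperature: 2190K
2190K ≤ 3000K → warm white
Classification: warm white


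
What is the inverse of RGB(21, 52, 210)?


Invert: (255-R, 255-G, 255-B)
R: 255-21 = 234
G: 255-52 = 203
B: 255-210 = 45
= RGB(234, 203, 45)


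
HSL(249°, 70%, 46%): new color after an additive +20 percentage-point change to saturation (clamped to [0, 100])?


Original S = 70%
Adjustment = +20 percentage points
New S = 70 + (20) = 90
Clamp to [0, 100] → 90
= HSL(249°, 90%, 46%)


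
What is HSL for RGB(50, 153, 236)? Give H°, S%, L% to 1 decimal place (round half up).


Normalize: R'=50/255≈0.1961, G'=153/255≈0.6000, B'=236/255≈0.9255
Max=236/255, Min=50/255, Δ=Max-Min=186/255
L = (Max+Min)/2 = (236+50)/510 = 286/510 = 0.56078… → L = 56.1%
L > 0.5 → S = Δ/(2-Max-Min) = 186/(510-236-50) = 186/224 = 0.83035… → S = 83.0%
(the 1/255 factors cancel in S and H, so raw channel differences can be used)
Max is B' → H = 60 × ((R-G)/Δ + 4) = 60 × ((50-153)/186 + 4)
  -103/186 + 4 = -0.5537… + 4 = 3.4462…
  H = 60 × 3.4462… = 206.774…° → H = 206.8°
= HSL(206.8°, 83.0%, 56.1%)


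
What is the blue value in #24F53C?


Color: #24F53C
R = 24 = 36
G = F5 = 245
B = 3C = 60
Blue = 60


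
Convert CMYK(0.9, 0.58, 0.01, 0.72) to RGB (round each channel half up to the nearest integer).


R = 255 × (1-C) × (1-K) = 255 × 0.10 × 0.28 = 7.14 → 7
G = 255 × (1-M) × (1-K) = 255 × 0.42 × 0.28 = 29.988 → 30
B = 255 × (1-Y) × (1-K) = 255 × 0.99 × 0.28 = 70.686 → 71
= RGB(7, 30, 71)


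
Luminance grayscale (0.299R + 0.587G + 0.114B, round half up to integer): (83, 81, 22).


Gray = 0.299×R + 0.587×G + 0.114×B
Gray = 0.299×83 + 0.587×81 + 0.114×22
Gray = 24.817 + 47.547 + 2.508
Gray = 74.872 → round half up → 75
Gray = 75


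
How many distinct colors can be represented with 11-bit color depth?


Colors = 2^bits = 2^11
= 2,048 colors


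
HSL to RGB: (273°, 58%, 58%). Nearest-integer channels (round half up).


H=273°, S=0.58, L=0.58
C = (1-|2L-1|)×S = (1-|0.16|)×0.58 = 0.4872
H' = H/60 = 273/60 ≈ 4.5500; X = C×(1-|H' mod 2 - 1|) = 0.26796
m = L - C/2 = 0.58 - 0.2436 = 0.3364
Sector ⌊H'⌋ = 4 → (R',G',B') = (0.26796, 0.0, 0.4872)
RGB = ((R'+m)×255, (G'+m)×255, (B'+m)×255) = (154.1118, 85.782, 210.018)
Round half up → RGB(154, 86, 210)


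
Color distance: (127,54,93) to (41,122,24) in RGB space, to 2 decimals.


d = √[(R₁-R₂)² + (G₁-G₂)² + (B₁-B₂)²]
d = √[(127-41)² + (54-122)² + (93-24)²]
d = √[7396 + 4624 + 4761]
d = √16781
d ≈ 129.54


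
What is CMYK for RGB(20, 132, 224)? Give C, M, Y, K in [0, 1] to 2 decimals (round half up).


R'=20/255≈0.0784, G'=132/255≈0.5176, B'=224/255≈0.8784
K = 1 - max(R',G',B') = 1 - 224/255 = 31/255 = 0.12156… → 0.12
(1-R'-K)/(1-K) simplifies to (max-R)/max with max = 224:
C = (224-20)/224 = 204/224 = 0.91071… → 0.91
M = (224-132)/224 = 92/224 = 0.41071… → 0.41
Y = (224-224)/224 = 0/224 = 0 → 0.00
= CMYK(0.91, 0.41, 0.00, 0.12)


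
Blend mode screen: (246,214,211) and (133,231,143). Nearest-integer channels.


Screen: C = 255 - (255-A)×(255-B)/255, rounded to nearest integer
R: 255 - (255-246)×(255-133)/255 = 255 - 1098/255 ≈ 255 - 4.306 = 250.694 → 251
G: 255 - (255-214)×(255-231)/255 = 255 - 984/255 ≈ 255 - 3.859 = 251.141 → 251
B: 255 - (255-211)×(255-143)/255 = 255 - 4928/255 ≈ 255 - 19.325 = 235.675 → 236
= RGB(251, 251, 236)


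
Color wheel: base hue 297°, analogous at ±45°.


Base hue: 297°
Left analog: (297 - 45) mod 360 = 252°
Right analog: (297 + 45) mod 360 = 342°
Analogous hues = 252° and 342°


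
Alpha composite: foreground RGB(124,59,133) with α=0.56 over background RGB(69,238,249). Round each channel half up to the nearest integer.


C = α×F + (1-α)×B, with 1-α = 0.44
R: 0.56×124 + 0.44×69 = 69.44 + 30.36 = 99.80 → 100
G: 0.56×59 + 0.44×238 = 33.04 + 104.72 = 137.76 → 138
B: 0.56×133 + 0.44×249 = 74.48 + 109.56 = 184.04 → 184
= RGB(100, 138, 184)


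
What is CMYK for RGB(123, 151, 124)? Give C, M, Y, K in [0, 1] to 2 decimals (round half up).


R'=123/255≈0.4824, G'=151/255≈0.5922, B'=124/255≈0.4863
K = 1 - max(R',G',B') = 1 - 151/255 = 104/255 = 0.40784… → 0.41
(1-R'-K)/(1-K) simplifies to (max-R)/max with max = 151:
C = (151-123)/151 = 28/151 = 0.18543… → 0.19
M = (151-151)/151 = 0/151 = 0 → 0.00
Y = (151-124)/151 = 27/151 = 0.17880… → 0.18
= CMYK(0.19, 0.00, 0.18, 0.41)


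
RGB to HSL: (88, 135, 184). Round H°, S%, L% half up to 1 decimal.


Normalize: R'=88/255≈0.3451, G'=135/255≈0.5294, B'=184/255≈0.7216
Max=184/255, Min=88/255, Δ=Max-Min=96/255
L = (Max+Min)/2 = (184+88)/510 = 272/510 = 0.53333… → L = 53.3%
L > 0.5 → S = Δ/(2-Max-Min) = 96/(510-184-88) = 96/238 = 0.40336… → S = 40.3%
(the 1/255 factors cancel in S and H, so raw channel differences can be used)
Max is B' → H = 60 × ((R-G)/Δ + 4) = 60 × ((88-135)/96 + 4)
  -47/96 + 4 = -0.4895… + 4 = 3.5104…
  H = 60 × 3.5104… = 210.625° → H = 210.6°
= HSL(210.6°, 40.3%, 53.3%)


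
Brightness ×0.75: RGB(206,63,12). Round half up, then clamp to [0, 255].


Multiply each channel by 0.75, round half up, clamp to [0, 255]
R: 206×0.75 = 154.5 → round → 155
G: 63×0.75 = 47.25 → round → 47
B: 12×0.75 = 9
= RGB(155, 47, 9)


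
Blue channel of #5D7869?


Color: #5D7869
R = 5D = 93
G = 78 = 120
B = 69 = 105
Blue = 105


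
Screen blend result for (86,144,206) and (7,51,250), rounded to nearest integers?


Screen: C = 255 - (255-A)×(255-B)/255, rounded to nearest integer
R: 255 - (255-86)×(255-7)/255 = 255 - 41912/255 ≈ 255 - 164.361 = 90.639 → 91
G: 255 - (255-144)×(255-51)/255 = 255 - 22644/255 ≈ 255 - 88.800 = 166.200 → 166
B: 255 - (255-206)×(255-250)/255 = 255 - 245/255 ≈ 255 - 0.961 = 254.039 → 254
= RGB(91, 166, 254)


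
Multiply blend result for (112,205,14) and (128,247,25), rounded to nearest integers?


Multiply: C = A×B/255, rounded to nearest integer
R: 112×128/255 = 14336/255 ≈ 56.220 → 56
G: 205×247/255 = 50635/255 ≈ 198.569 → 199
B: 14×25/255 = 350/255 ≈ 1.373 → 1
= RGB(56, 199, 1)


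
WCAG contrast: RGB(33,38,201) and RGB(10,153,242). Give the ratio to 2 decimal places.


Linearize each sRGB channel c=v/255: c/12.92 if c ≤ 0.04045 else ((c+0.055)/1.055)^2.4
L = 0.2126×R_lin + 0.7152×G_lin + 0.0722×B_lin
Color 1 (33,38,201):
  R=33: 33/255≈0.1294 > 0.04045 → ((0.1294+0.055)/1.055)^2.4 ≈ 0.01521
  G=38: 38/255≈0.1490 > 0.04045 → ((0.1490+0.055)/1.055)^2.4 ≈ 0.01938
  B=201: 201/255≈0.7882 > 0.04045 → ((0.7882+0.055)/1.055)^2.4 ≈ 0.58408
  L1 = 0.2126×0.01521 + 0.7152×0.01938 + 0.0722×0.58408 ≈ 0.05927
Color 2 (10,153,242):
  R=10: 10/255≈0.0392 ≤ 0.04045 → 0.0392/12.92 ≈ 0.00304
  G=153: 153/255≈0.6000 > 0.04045 → ((0.6000+0.055)/1.055)^2.4 ≈ 0.31855
  B=242: 242/255≈0.9490 > 0.04045 → ((0.9490+0.055)/1.055)^2.4 ≈ 0.88792
  L2 = 0.2126×0.00304 + 0.7152×0.31855 + 0.0722×0.88792 ≈ 0.29258
Lighter = 0.29258, Darker = 0.05927
Ratio = (L_lighter + 0.05) / (L_darker + 0.05)
Ratio = (0.29258 + 0.05) / (0.05927 + 0.05) = 0.34258 / 0.10927 ≈ 3.1353
Ratio ≈ 3.14:1


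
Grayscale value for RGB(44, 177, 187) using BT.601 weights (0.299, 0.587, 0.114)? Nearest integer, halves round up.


Gray = 0.299×R + 0.587×G + 0.114×B
Gray = 0.299×44 + 0.587×177 + 0.114×187
Gray = 13.156 + 103.899 + 21.318
Gray = 138.373 → round half up → 138
Gray = 138


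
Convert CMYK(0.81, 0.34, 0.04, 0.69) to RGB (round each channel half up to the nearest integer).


R = 255 × (1-C) × (1-K) = 255 × 0.19 × 0.31 = 15.0195 → 15
G = 255 × (1-M) × (1-K) = 255 × 0.66 × 0.31 = 52.173 → 52
B = 255 × (1-Y) × (1-K) = 255 × 0.96 × 0.31 = 75.888 → 76
= RGB(15, 52, 76)


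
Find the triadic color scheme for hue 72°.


Triadic: equally spaced at 120° intervals
H1 = 72°
H2 = (72 + 120) mod 360 = 192°
H3 = (72 + 240) mod 360 = 312°
Triadic = 72°, 192°, 312°


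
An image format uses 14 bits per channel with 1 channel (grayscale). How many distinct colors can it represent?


Total bits = 14 bits/channel × 1 channels = 14 bits
Distinct colors = 2^14
= 16,384 colors


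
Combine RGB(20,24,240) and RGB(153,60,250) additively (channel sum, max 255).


Additive: each channel = min(255, C₁+C₂)
R: 20+153 = 173 → 173
G: 24+60 = 84 → 84
B: 240+250 = 490 → 255
= RGB(173, 84, 255)


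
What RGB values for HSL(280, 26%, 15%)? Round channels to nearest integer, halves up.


H=280°, S=0.26, L=0.15
C = (1-|2L-1|)×S = (1-|-0.70|)×0.26 = 0.078
H' = H/60 = 280/60 ≈ 4.6667; X = C×(1-|H' mod 2 - 1|) = 0.052
m = L - C/2 = 0.15 - 0.039 = 0.111
Sector ⌊H'⌋ = 4 → (R',G',B') = (0.052, 0.0, 0.078)
RGB = ((R'+m)×255, (G'+m)×255, (B'+m)×255) = (41.565, 28.305, 48.195)
Round half up → RGB(42, 28, 48)


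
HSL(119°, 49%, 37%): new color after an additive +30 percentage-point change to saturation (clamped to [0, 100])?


Original S = 49%
Adjustment = +30 percentage points
New S = 49 + (30) = 79
Clamp to [0, 100] → 79
= HSL(119°, 79%, 37%)


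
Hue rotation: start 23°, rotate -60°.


New hue = (H + rotation) mod 360
New hue = (23 -60) mod 360
= -37 mod 360
= 323°


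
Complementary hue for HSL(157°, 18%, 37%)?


Complement = opposite side of color wheel = hue + 180°
H' = (157 + 180) mod 360 = 337°
S and L unchanged.
= HSL(337°, 18%, 37%)


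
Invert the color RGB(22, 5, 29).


Invert: (255-R, 255-G, 255-B)
R: 255-22 = 233
G: 255-5 = 250
B: 255-29 = 226
= RGB(233, 250, 226)


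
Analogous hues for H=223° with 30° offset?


Base hue: 223°
Left analog: (223 - 30) mod 360 = 193°
Right analog: (223 + 30) mod 360 = 253°
Analogous hues = 193° and 253°


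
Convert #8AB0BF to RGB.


8A → 138 (R)
B0 → 176 (G)
BF → 191 (B)
= RGB(138, 176, 191)


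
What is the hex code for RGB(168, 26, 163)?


R = 168 → A8 (hex)
G = 26 → 1A (hex)
B = 163 → A3 (hex)
Hex = #A81AA3


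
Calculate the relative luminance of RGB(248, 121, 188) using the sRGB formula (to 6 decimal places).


Linearize each channel (sRGB transfer function): c = v/255; c_lin = c/12.92 if c ≤ 0.04045, else ((c+0.055)/1.055)^2.4
  R: 248/255 ≈ 0.972549 > 0.04045 → ((0.972549+0.055)/1.055)^2.4 ≈ 0.938686
  G: 121/255 ≈ 0.474510 > 0.04045 → ((0.474510+0.055)/1.055)^2.4 ≈ 0.191202
  B: 188/255 ≈ 0.737255 > 0.04045 → ((0.737255+0.055)/1.055)^2.4 ≈ 0.502886
R_lin = 0.938686, G_lin = 0.191202, B_lin = 0.502886
L = 0.2126×R + 0.7152×G + 0.0722×B
L = 0.2126×0.938686 + 0.7152×0.191202 + 0.0722×0.502886
L ≈ 0.372620


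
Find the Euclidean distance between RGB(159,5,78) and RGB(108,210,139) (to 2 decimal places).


d = √[(R₁-R₂)² + (G₁-G₂)² + (B₁-B₂)²]
d = √[(159-108)² + (5-210)² + (78-139)²]
d = √[2601 + 42025 + 3721]
d = √48347
d ≈ 219.88


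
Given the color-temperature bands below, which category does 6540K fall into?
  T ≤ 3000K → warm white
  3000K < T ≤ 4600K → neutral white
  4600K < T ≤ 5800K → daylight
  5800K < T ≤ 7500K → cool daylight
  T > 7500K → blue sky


Temperature: 6540K
5800K < 6540K ≤ 7500K → cool daylight
Classification: cool daylight


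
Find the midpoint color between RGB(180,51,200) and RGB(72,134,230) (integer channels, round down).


Midpoint: each channel = ⌊(C₁+C₂)/2⌋
R: ⌊(180+72)/2⌋ = 126
G: ⌊(51+134)/2⌋ = 92
B: ⌊(200+230)/2⌋ = 215
= RGB(126, 92, 215)


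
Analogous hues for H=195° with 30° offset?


Base hue: 195°
Left analog: (195 - 30) mod 360 = 165°
Right analog: (195 + 30) mod 360 = 225°
Analogous hues = 165° and 225°


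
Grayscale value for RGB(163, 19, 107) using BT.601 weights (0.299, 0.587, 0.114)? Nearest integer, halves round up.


Gray = 0.299×R + 0.587×G + 0.114×B
Gray = 0.299×163 + 0.587×19 + 0.114×107
Gray = 48.737 + 11.153 + 12.198
Gray = 72.088 → round half up → 72
Gray = 72


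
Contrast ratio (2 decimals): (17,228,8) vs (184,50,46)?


Linearize each sRGB channel c=v/255: c/12.92 if c ≤ 0.04045 else ((c+0.055)/1.055)^2.4
L = 0.2126×R_lin + 0.7152×G_lin + 0.0722×B_lin
Color 1 (17,228,8):
  R=17: 17/255≈0.0667 > 0.04045 → ((0.0667+0.055)/1.055)^2.4 ≈ 0.00561
  G=228: 228/255≈0.8941 > 0.04045 → ((0.8941+0.055)/1.055)^2.4 ≈ 0.77582
  B=8: 8/255≈0.0314 ≤ 0.04045 → 0.0314/12.92 ≈ 0.00243
  L1 = 0.2126×0.00561 + 0.7152×0.77582 + 0.0722×0.00243 ≈ 0.55624
Color 2 (184,50,46):
  R=184: 184/255≈0.7216 > 0.04045 → ((0.7216+0.055)/1.055)^2.4 ≈ 0.47932
  G=50: 50/255≈0.1961 > 0.04045 → ((0.1961+0.055)/1.055)^2.4 ≈ 0.03190
  B=46: 46/255≈0.1804 > 0.04045 → ((0.1804+0.055)/1.055)^2.4 ≈ 0.02732
  L2 = 0.2126×0.47932 + 0.7152×0.03190 + 0.0722×0.02732 ≈ 0.12669
Lighter = 0.55624, Darker = 0.12669
Ratio = (L_lighter + 0.05) / (L_darker + 0.05)
Ratio = (0.55624 + 0.05) / (0.12669 + 0.05) = 0.60624 / 0.17669 ≈ 3.4311
Ratio ≈ 3.43:1


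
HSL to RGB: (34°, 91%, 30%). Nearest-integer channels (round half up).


H=34°, S=0.91, L=0.30
C = (1-|2L-1|)×S = (1-|-0.40|)×0.91 = 0.546
H' = H/60 = 34/60 ≈ 0.5667; X = C×(1-|H' mod 2 - 1|) = 0.3094
m = L - C/2 = 0.30 - 0.273 = 0.027
Sector ⌊H'⌋ = 0 → (R',G',B') = (0.546, 0.3094, 0.0)
RGB = ((R'+m)×255, (G'+m)×255, (B'+m)×255) = (146.115, 85.782, 6.885)
Round half up → RGB(146, 86, 7)


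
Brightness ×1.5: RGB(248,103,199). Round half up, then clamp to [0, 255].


Multiply each channel by 1.5, round half up, clamp to [0, 255]
R: 248×1.5 = 372 → clamp → 255
G: 103×1.5 = 154.5 → round → 155
B: 199×1.5 = 298.5 → round → 299 → clamp → 255
= RGB(255, 155, 255)


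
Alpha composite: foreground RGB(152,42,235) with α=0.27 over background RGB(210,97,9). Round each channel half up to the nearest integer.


C = α×F + (1-α)×B, with 1-α = 0.73
R: 0.27×152 + 0.73×210 = 41.04 + 153.30 = 194.34 → 194
G: 0.27×42 + 0.73×97 = 11.34 + 70.81 = 82.15 → 82
B: 0.27×235 + 0.73×9 = 63.45 + 6.57 = 70.02 → 70
= RGB(194, 82, 70)


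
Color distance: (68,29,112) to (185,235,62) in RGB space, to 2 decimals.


d = √[(R₁-R₂)² + (G₁-G₂)² + (B₁-B₂)²]
d = √[(68-185)² + (29-235)² + (112-62)²]
d = √[13689 + 42436 + 2500]
d = √58625
d ≈ 242.13


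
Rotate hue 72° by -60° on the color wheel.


New hue = (H + rotation) mod 360
New hue = (72 -60) mod 360
= 12 mod 360
= 12°


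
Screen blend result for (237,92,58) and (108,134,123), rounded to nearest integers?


Screen: C = 255 - (255-A)×(255-B)/255, rounded to nearest integer
R: 255 - (255-237)×(255-108)/255 = 255 - 2646/255 ≈ 255 - 10.376 = 244.624 → 245
G: 255 - (255-92)×(255-134)/255 = 255 - 19723/255 ≈ 255 - 77.345 = 177.655 → 178
B: 255 - (255-58)×(255-123)/255 = 255 - 26004/255 ≈ 255 - 101.976 = 153.024 → 153
= RGB(245, 178, 153)
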